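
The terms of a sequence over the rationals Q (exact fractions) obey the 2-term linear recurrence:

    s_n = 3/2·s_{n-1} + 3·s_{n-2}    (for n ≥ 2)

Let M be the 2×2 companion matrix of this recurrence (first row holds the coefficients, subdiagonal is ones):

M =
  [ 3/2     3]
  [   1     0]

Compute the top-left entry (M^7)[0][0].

(M^7)[0][0] is the top entry after applying M 7 times to the unit state (1, 0). Equivalently it is h_{8} for the auxiliary sequence (h_n) obeying the same recurrence with h_1 = 1 and h_i = 0 for 0 ≤ i < 1:
h_2 = 3/2·1 + 3·0 = 3/2
h_3 = 3/2·3/2 + 3·1 = 21/4
h_4 = 3/2·21/4 + 3·3/2 = 99/8
h_5 = 3/2·99/8 + 3·21/4 = 549/16
h_6 = 3/2·549/16 + 3·99/8 = 2835/32
h_7 = 3/2·2835/32 + 3·549/16 = 15093/64
h_8 = 3/2·15093/64 + 3·2835/32 = 79299/128

79299/128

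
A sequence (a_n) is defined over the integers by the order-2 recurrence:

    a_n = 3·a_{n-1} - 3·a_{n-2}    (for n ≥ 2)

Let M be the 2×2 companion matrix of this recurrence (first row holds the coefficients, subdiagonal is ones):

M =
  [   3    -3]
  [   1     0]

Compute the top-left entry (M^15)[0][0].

6561

(M^15)[0][0] is the top entry after applying M 15 times to the unit state (1, 0). Equivalently it is h_{16} for the auxiliary sequence (h_n) obeying the same recurrence with h_1 = 1 and h_i = 0 for 0 ≤ i < 1:
h_2 = 3·1 + -3·0 = 3
h_3 = 3·3 + -3·1 = 6
h_4 = 3·6 + -3·3 = 9
h_5 = 3·9 + -3·6 = 9
h_6 = 3·9 + -3·9 = 0
h_7 = 3·0 + -3·9 = -27
h_8 = 3·-27 + -3·0 = -81
h_9 = 3·-81 + -3·-27 = -162
h_10 = 3·-162 + -3·-81 = -243
h_11 = 3·-243 + -3·-162 = -243
h_12 = 3·-243 + -3·-243 = 0
h_13 = 3·0 + -3·-243 = 729
h_14 = 3·729 + -3·0 = 2187
h_15 = 3·2187 + -3·729 = 4374
h_16 = 3·4374 + -3·2187 = 6561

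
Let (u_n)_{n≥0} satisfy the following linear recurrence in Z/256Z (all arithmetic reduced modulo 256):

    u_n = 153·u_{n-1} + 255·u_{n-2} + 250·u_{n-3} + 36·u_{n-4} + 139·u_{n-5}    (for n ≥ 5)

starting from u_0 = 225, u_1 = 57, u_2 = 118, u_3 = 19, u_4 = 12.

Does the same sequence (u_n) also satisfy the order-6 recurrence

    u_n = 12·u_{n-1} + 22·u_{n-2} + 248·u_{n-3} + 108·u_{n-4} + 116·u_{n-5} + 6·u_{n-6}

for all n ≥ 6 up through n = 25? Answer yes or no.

no

Terms u_0..u_25: 225, 57, 118, 19, 12, 132, 241, 251, 251, 118, 57, 224, 120, 99, 137, 33, 94, 235, 84, 28, 9, 99, 227, 158, 177, 168
n=6: candidate gives 130, actual u_6 = 241 ✗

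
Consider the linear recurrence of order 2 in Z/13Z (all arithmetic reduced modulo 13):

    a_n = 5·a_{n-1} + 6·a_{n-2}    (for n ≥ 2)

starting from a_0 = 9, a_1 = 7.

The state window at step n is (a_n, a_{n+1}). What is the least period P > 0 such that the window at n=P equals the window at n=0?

n=0: window = (9, 7)
n=1: window = (7, 11)
n=2: window = (11, 6)
n=3: window = (6, 5)
n=4: window = (5, 9)
n=5: window = (9, 10)
n=6: window = (10, 0)
n=7: window = (0, 8)
n=8: window = (8, 1)
n=9: window = (1, 1)
n=10: window = (1, 11)
n=11: window = (11, 9)
n=12: window = (9, 7)
window at n=12 equals window at n=0 → period = 12

12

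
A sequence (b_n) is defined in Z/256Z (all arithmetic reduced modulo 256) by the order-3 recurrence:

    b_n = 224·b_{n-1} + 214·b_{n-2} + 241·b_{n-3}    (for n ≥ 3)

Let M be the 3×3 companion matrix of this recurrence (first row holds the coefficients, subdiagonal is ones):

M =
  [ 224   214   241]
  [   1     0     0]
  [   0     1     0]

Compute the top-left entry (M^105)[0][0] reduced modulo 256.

49

(M^105)[0][0] is the top entry after applying M 105 times to the unit state (1, 0, 0). Equivalently it is h_{107} for the auxiliary sequence (h_n) obeying the same recurrence with h_2 = 1 and h_i = 0 for 0 ≤ i < 2:
h_3 = 224·1 + 214·0 + 241·0 = 224
h_4 = 224·224 + 214·1 + 241·0 = 214
h_5 = 224·214 + 214·224 + 241·1 = 113
h_6 = 224·113 + 214·214 + 241·224 = 164
h_7 = 224·164 + 214·113 + 241·214 = 108
h_8 = 224·108 + 214·164 + 241·113 = 249
h_9 = 224·249 + 214·108 + 241·164 = 140
h_10 = 224·140 + 214·249 + 241·108 = 82
h_11 = 224·82 + 214·140 + 241·249 = 49
h_12 = 224·49 + 214·82 + 241·140 = 56
h_13 = 224·56 + 214·49 + 241·82 = 40
h_14 = 224·40 + 214·56 + 241·49 = 241
h_15 = 224·241 + 214·40 + 241·56 = 8
h_16 = 224·8 + 214·241 + 241·40 = 30
h_17 = 224·30 + 214·8 + 241·241 = 209
h_18 = 224·209 + 214·30 + 241·8 = 124
h_19 = 224·124 + 214·209 + 241·30 = 116
h_20 = 224·116 + 214·124 + 241·209 = 233
h_21 = 224·233 + 214·116 + 241·124 = 148
h_22 = 224·148 + 214·233 + 241·116 = 122
h_23 = 224·122 + 214·148 + 241·233 = 209
h_24 = 224·209 + 214·122 + 241·148 = 48
h_25 = 224·48 + 214·209 + 241·122 = 144
h_26 = 224·144 + 214·48 + 241·209 = 225
h_27 = 224·225 + 214·144 + 241·48 = 112
h_28 = 224·112 + 214·225 + 241·144 = 166
h_29 = 224·166 + 214·112 + 241·225 = 177
h_30 = 224·177 + 214·166 + 241·112 = 20
h_31 = 224·20 + 214·177 + 241·166 = 188
h_32 = 224·188 + 214·20 + 241·177 = 217
h_33 = 224·217 + 214·188 + 241·20 = 220
h_34 = 224·220 + 214·217 + 241·188 = 226
h_35 = 224·226 + 214·220 + 241·217 = 241
h_36 = 224·241 + 214·226 + 241·220 = 232
h_37 = 224·232 + 214·241 + 241·226 = 56
h_38 = 224·56 + 214·232 + 241·241 = 209
h_39 = 224·209 + 214·56 + 241·232 = 24
h_40 = 224·24 + 214·209 + 241·56 = 110
h_41 = 224·110 + 214·24 + 241·209 = 17
h_42 = 224·17 + 214·110 + 241·24 = 108
h_43 = 224·108 + 214·17 + 241·110 = 68
h_44 = 224·68 + 214·108 + 241·17 = 201
h_45 = 224·201 + 214·68 + 241·108 = 100
h_46 = 224·100 + 214·201 + 241·68 = 138
h_47 = 224·138 + 214·100 + 241·201 = 145
h_48 = 224·145 + 214·138 + 241·100 = 96
h_49 = 224·96 + 214·145 + 241·138 = 32
h_50 = 224·32 + 214·96 + 241·145 = 193
h_51 = 224·193 + 214·32 + 241·96 = 0
h_52 = 224·0 + 214·193 + 241·32 = 118
h_53 = 224·118 + 214·0 + 241·193 = 241
h_54 = 224·241 + 214·118 + 241·0 = 132
h_55 = 224·132 + 214·241 + 241·118 = 12
h_56 = 224·12 + 214·132 + 241·241 = 185
h_57 = 224·185 + 214·12 + 241·132 = 44
h_58 = 224·44 + 214·185 + 241·12 = 114
h_59 = 224·114 + 214·44 + 241·185 = 177
h_60 = 224·177 + 214·114 + 241·44 = 152
h_61 = 224·152 + 214·177 + 241·114 = 72
h_62 = 224·72 + 214·152 + 241·177 = 177
h_63 = 224·177 + 214·72 + 241·152 = 40
h_64 = 224·40 + 214·177 + 241·72 = 190
h_65 = 224·190 + 214·40 + 241·177 = 81
h_66 = 224·81 + 214·190 + 241·40 = 92
h_67 = 224·92 + 214·81 + 241·190 = 20
h_68 = 224·20 + 214·92 + 241·81 = 169
h_69 = 224·169 + 214·20 + 241·92 = 52
h_70 = 224·52 + 214·169 + 241·20 = 154
h_71 = 224·154 + 214·52 + 241·169 = 81
h_72 = 224·81 + 214·154 + 241·52 = 144
h_73 = 224·144 + 214·81 + 241·154 = 176
h_74 = 224·176 + 214·144 + 241·81 = 161
h_75 = 224·161 + 214·176 + 241·144 = 144
h_76 = 224·144 + 214·161 + 241·176 = 70
h_77 = 224·70 + 214·144 + 241·161 = 49
h_78 = 224·49 + 214·70 + 241·144 = 244
h_79 = 224·244 + 214·49 + 241·70 = 92
h_80 = 224·92 + 214·244 + 241·49 = 153
h_81 = 224·153 + 214·92 + 241·244 = 124
h_82 = 224·124 + 214·153 + 241·92 = 2
h_83 = 224·2 + 214·124 + 241·153 = 113
h_84 = 224·113 + 214·2 + 241·124 = 72
h_85 = 224·72 + 214·113 + 241·2 = 88
h_86 = 224·88 + 214·72 + 241·113 = 145
h_87 = 224·145 + 214·88 + 241·72 = 56
h_88 = 224·56 + 214·145 + 241·88 = 14
h_89 = 224·14 + 214·56 + 241·145 = 145
h_90 = 224·145 + 214·14 + 241·56 = 76
h_91 = 224·76 + 214·145 + 241·14 = 228
h_92 = 224·228 + 214·76 + 241·145 = 137
h_93 = 224·137 + 214·228 + 241·76 = 4
h_94 = 224·4 + 214·137 + 241·228 = 170
h_95 = 224·170 + 214·4 + 241·137 = 17
h_96 = 224·17 + 214·170 + 241·4 = 192
h_97 = 224·192 + 214·17 + 241·170 = 64
h_98 = 224·64 + 214·192 + 241·17 = 129
h_99 = 224·129 + 214·64 + 241·192 = 32
h_100 = 224·32 + 214·129 + 241·64 = 22
h_101 = 224·22 + 214·32 + 241·129 = 113
h_102 = 224·113 + 214·22 + 241·32 = 100
h_103 = 224·100 + 214·113 + 241·22 = 172
h_104 = 224·172 + 214·100 + 241·113 = 121
h_105 = 224·121 + 214·172 + 241·100 = 204
h_106 = 224·204 + 214·121 + 241·172 = 146
h_107 = 224·146 + 214·204 + 241·121 = 49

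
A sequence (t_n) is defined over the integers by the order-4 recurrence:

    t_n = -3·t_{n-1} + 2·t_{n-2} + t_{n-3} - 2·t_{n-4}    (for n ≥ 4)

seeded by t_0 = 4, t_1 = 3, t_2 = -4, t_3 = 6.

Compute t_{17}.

t_4 = -3·6 + 2·-4 + 1·3 + -2·4 = -31
t_5 = -3·-31 + 2·6 + 1·-4 + -2·3 = 95
t_6 = -3·95 + 2·-31 + 1·6 + -2·-4 = -333
t_7 = -3·-333 + 2·95 + 1·-31 + -2·6 = 1146
t_8 = -3·1146 + 2·-333 + 1·95 + -2·-31 = -3947
t_9 = -3·-3947 + 2·1146 + 1·-333 + -2·95 = 13610
t_10 = -3·13610 + 2·-3947 + 1·1146 + -2·-333 = -46912
t_11 = -3·-46912 + 2·13610 + 1·-3947 + -2·1146 = 161717
t_12 = -3·161717 + 2·-46912 + 1·13610 + -2·-3947 = -557471
t_13 = -3·-557471 + 2·161717 + 1·-46912 + -2·13610 = 1921715
t_14 = -3·1921715 + 2·-557471 + 1·161717 + -2·-46912 = -6624546
t_15 = -3·-6624546 + 2·1921715 + 1·-557471 + -2·161717 = 22836163
t_16 = -3·22836163 + 2·-6624546 + 1·1921715 + -2·-557471 = -78720924
t_17 = -3·-78720924 + 2·22836163 + 1·-6624546 + -2·1921715 = 271367122

271367122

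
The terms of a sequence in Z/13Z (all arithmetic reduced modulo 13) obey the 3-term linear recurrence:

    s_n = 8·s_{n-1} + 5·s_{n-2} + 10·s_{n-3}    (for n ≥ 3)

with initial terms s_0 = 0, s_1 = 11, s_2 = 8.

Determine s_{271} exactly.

s_3 = 8·8 + 5·11 + 10·0 = 2
s_4 = 8·2 + 5·8 + 10·11 = 10
s_5 = 8·10 + 5·2 + 10·8 = 1
s_6 = 8·1 + 5·10 + 10·2 = 0
s_7 = 8·0 + 5·1 + 10·10 = 1
s_8 = 8·1 + 5·0 + 10·1 = 5
s_9 = 8·5 + 5·1 + 10·0 = 6
s_10 = 8·6 + 5·5 + 10·1 = 5
s_11 = 8·5 + 5·6 + 10·5 = 3
s_12 = 8·3 + 5·5 + 10·6 = 5
s_13 = 8·5 + 5·3 + 10·5 = 1
s_14 = 8·1 + 5·5 + 10·3 = 11
s_15 = 8·11 + 5·1 + 10·5 = 0
s_16 = 8·0 + 5·11 + 10·1 = 0
s_17 = 8·0 + 5·0 + 10·11 = 6
s_18 = 8·6 + 5·0 + 10·0 = 9
s_19 = 8·9 + 5·6 + 10·0 = 11
s_20 = 8·11 + 5·9 + 10·6 = 11
s_21 = 8·11 + 5·11 + 10·9 = 12
s_22 = 8·12 + 5·11 + 10·11 = 1
s_23 = 8·1 + 5·12 + 10·11 = 9
s_24 = 8·9 + 5·1 + 10·12 = 2
s_25 = 8·2 + 5·9 + 10·1 = 6
s_26 = 8·6 + 5·2 + 10·9 = 5
s_27 = 8·5 + 5·6 + 10·2 = 12
s_28 = 8·12 + 5·5 + 10·6 = 12
s_29 = 8·12 + 5·12 + 10·5 = 11
s_30 = 8·11 + 5·12 + 10·12 = 8
s_31 = 8·8 + 5·11 + 10·12 = 5
s_32 = 8·5 + 5·8 + 10·11 = 8
s_33 = 8·8 + 5·5 + 10·8 = 0
s_34 = 8·0 + 5·8 + 10·5 = 12
s_35 = 8·12 + 5·0 + 10·8 = 7
s_36 = 8·7 + 5·12 + 10·0 = 12
s_37 = 8·12 + 5·7 + 10·12 = 4
s_38 = 8·4 + 5·12 + 10·7 = 6
s_39 = 8·6 + 5·4 + 10·12 = 6
s_40 = 8·6 + 5·6 + 10·4 = 1
s_41 = 8·1 + 5·6 + 10·6 = 7
s_42 = 8·7 + 5·1 + 10·6 = 4
s_43 = 8·4 + 5·7 + 10·1 = 12
s_44 = 8·12 + 5·4 + 10·7 = 4
s_45 = 8·4 + 5·12 + 10·4 = 2
s_46 = 8·2 + 5·4 + 10·12 = 0
s_47 = 8·0 + 5·2 + 10·4 = 11
s_48 = 8·11 + 5·0 + 10·2 = 4
s_49 = 8·4 + 5·11 + 10·0 = 9
s_50 = 8·9 + 5·4 + 10·11 = 7
s_51 = 8·7 + 5·9 + 10·4 = 11
s_52 = 8·11 + 5·7 + 10·9 = 5
s_53 = 8·5 + 5·11 + 10·7 = 9
s_54 = 8·9 + 5·5 + 10·11 = 12
s_55 = 8·12 + 5·9 + 10·5 = 9
s_56 = 8·9 + 5·12 + 10·9 = 1
s_57 = 8·1 + 5·9 + 10·12 = 4
s_58 = 8·4 + 5·1 + 10·9 = 10
s_59 = 8·10 + 5·4 + 10·1 = 6
s_60 = 8·6 + 5·10 + 10·4 = 8
s_61 = 8·8 + 5·6 + 10·10 = 12
s_62 = 8·12 + 5·8 + 10·6 = 1
s_63 = 8·1 + 5·12 + 10·8 = 5
s_64 = 8·5 + 5·1 + 10·12 = 9
s_65 = 8·9 + 5·5 + 10·1 = 3
s_66 = 8·3 + 5·9 + 10·5 = 2
s_67 = 8·2 + 5·3 + 10·9 = 4
s_68 = 8·4 + 5·2 + 10·3 = 7
s_69 = 8·7 + 5·4 + 10·2 = 5
s_70 = 8·5 + 5·7 + 10·4 = 11
s_71 = 8·11 + 5·5 + 10·7 = 1
s_72 = 8·1 + 5·11 + 10·5 = 9
s_73 = 8·9 + 5·1 + 10·11 = 5
s_74 = 8·5 + 5·9 + 10·1 = 4
s_75 = 8·4 + 5·5 + 10·9 = 4
s_76 = 8·4 + 5·4 + 10·5 = 11
s_77 = 8·11 + 5·4 + 10·4 = 5
s_78 = 8·5 + 5·11 + 10·4 = 5
s_79 = 8·5 + 5·5 + 10·11 = 6
s_80 = 8·6 + 5·5 + 10·5 = 6
s_81 = 8·6 + 5·6 + 10·5 = 11
s_82 = 8·11 + 5·6 + 10·6 = 9
s_83 = 8·9 + 5·11 + 10·6 = 5
s_84 = 8·5 + 5·9 + 10·11 = 0
s_85 = 8·0 + 5·5 + 10·9 = 11
s_86 = 8·11 + 5·0 + 10·5 = 8
(s_84, s_85, s_86) = (0, 11, 8) = (s_0, s_1, s_2), so the sequence has period 84.
271 ≡ 19 (mod 84), hence s_271 = s_19 = 11.

11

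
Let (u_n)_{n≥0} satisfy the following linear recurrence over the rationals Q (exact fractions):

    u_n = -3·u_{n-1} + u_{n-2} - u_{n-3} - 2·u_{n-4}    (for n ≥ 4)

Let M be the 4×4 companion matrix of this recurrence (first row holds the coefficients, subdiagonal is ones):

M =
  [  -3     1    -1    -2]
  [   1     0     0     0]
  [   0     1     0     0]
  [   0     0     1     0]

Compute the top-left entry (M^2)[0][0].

(M^2)[0][0] is the top entry after applying M 2 times to the unit state (1, 0, 0, 0). Equivalently it is h_{5} for the auxiliary sequence (h_n) obeying the same recurrence with h_3 = 1 and h_i = 0 for 0 ≤ i < 3:
h_4 = -3·1 + 1·0 + -1·0 + -2·0 = -3
h_5 = -3·-3 + 1·1 + -1·0 + -2·0 = 10

10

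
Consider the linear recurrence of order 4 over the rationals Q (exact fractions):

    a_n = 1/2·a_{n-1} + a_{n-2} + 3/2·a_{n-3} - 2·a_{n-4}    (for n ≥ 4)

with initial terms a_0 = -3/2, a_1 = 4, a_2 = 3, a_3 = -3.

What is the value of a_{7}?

a_4 = 1/2·-3 + 1·3 + 3/2·4 + -2·-3/2 = 21/2
a_5 = 1/2·21/2 + 1·-3 + 3/2·3 + -2·4 = -5/4
a_6 = 1/2·-5/4 + 1·21/2 + 3/2·-3 + -2·3 = -5/8
a_7 = 1/2·-5/8 + 1·-5/4 + 3/2·21/2 + -2·-3 = 323/16

323/16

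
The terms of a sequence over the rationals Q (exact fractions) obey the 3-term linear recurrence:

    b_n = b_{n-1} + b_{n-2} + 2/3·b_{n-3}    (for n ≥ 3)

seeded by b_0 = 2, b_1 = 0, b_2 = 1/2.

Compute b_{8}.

b_3 = 1·1/2 + 1·0 + 2/3·2 = 11/6
b_4 = 1·11/6 + 1·1/2 + 2/3·0 = 7/3
b_5 = 1·7/3 + 1·11/6 + 2/3·1/2 = 9/2
b_6 = 1·9/2 + 1·7/3 + 2/3·11/6 = 145/18
b_7 = 1·145/18 + 1·9/2 + 2/3·7/3 = 127/9
b_8 = 1·127/9 + 1·145/18 + 2/3·9/2 = 151/6

151/6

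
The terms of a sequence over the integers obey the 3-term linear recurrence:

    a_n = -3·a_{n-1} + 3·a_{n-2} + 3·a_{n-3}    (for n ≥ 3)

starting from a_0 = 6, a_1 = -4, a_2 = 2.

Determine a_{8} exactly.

a_3 = -3·2 + 3·-4 + 3·6 = 0
a_4 = -3·0 + 3·2 + 3·-4 = -6
a_5 = -3·-6 + 3·0 + 3·2 = 24
a_6 = -3·24 + 3·-6 + 3·0 = -90
a_7 = -3·-90 + 3·24 + 3·-6 = 324
a_8 = -3·324 + 3·-90 + 3·24 = -1170

-1170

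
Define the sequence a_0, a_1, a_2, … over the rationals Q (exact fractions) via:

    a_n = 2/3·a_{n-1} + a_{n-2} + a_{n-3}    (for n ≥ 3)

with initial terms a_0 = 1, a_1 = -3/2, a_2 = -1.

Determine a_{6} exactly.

-595/81

a_3 = 2/3·-1 + 1·-3/2 + 1·1 = -7/6
a_4 = 2/3·-7/6 + 1·-1 + 1·-3/2 = -59/18
a_5 = 2/3·-59/18 + 1·-7/6 + 1·-1 = -235/54
a_6 = 2/3·-235/54 + 1·-59/18 + 1·-7/6 = -595/81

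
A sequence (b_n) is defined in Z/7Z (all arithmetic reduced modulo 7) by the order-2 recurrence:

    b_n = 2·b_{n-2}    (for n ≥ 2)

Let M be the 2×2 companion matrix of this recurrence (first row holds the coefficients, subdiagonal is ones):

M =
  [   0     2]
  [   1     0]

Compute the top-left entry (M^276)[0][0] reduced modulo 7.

1

(M^276)[0][0] is the top entry after applying M 276 times to the unit state (1, 0). Equivalently it is h_{277} for the auxiliary sequence (h_n) obeying the same recurrence with h_1 = 1 and h_i = 0 for 0 ≤ i < 1:
h_2 = 0·1 + 2·0 = 0
h_3 = 0·0 + 2·1 = 2
h_4 = 0·2 + 2·0 = 0
h_5 = 0·0 + 2·2 = 4
h_6 = 0·4 + 2·0 = 0
h_7 = 0·0 + 2·4 = 1
(h_6, h_7) = (0, 1) = (h_0, h_1), so the sequence has period 6.
277 ≡ 1 (mod 6), hence h_277 = h_1 = 1.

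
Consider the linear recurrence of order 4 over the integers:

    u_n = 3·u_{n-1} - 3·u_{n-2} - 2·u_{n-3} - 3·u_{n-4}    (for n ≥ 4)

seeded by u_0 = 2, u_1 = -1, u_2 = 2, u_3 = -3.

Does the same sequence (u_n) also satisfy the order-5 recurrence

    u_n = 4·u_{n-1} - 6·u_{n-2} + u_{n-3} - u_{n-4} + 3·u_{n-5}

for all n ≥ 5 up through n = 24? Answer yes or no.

Terms u_0..u_24: 2, -1, 2, -3, -19, -49, -90, -76, 197, 1146, 3269, 6203, 5919, -10828, -72454, -215325, -424714, -450775, 569829, 4557215, 14137850, 28954572, 33626249, -27932314, -284998383
n=5: candidate gives -49, actual u_5 = -49 ✓
n=6: candidate gives -90, actual u_6 = -90 ✓
n=7: candidate gives -76, actual u_7 = -76 ✓
n=8: candidate gives 197, actual u_8 = 197 ✓
n=9: candidate gives 1146, actual u_9 = 1146 ✓
n=10: candidate gives 3269, actual u_10 = 3269 ✓
n=11: candidate gives 6203, actual u_11 = 6203 ✓
n=12: candidate gives 5919, actual u_12 = 5919 ✓
n=13: candidate gives -10828, actual u_13 = -10828 ✓
n=14: candidate gives -72454, actual u_14 = -72454 ✓
n=15: candidate gives -215325, actual u_15 = -215325 ✓
n=16: candidate gives -424714, actual u_16 = -424714 ✓
n=17: candidate gives -450775, actual u_17 = -450775 ✓
n=18: candidate gives 569829, actual u_18 = 569829 ✓
n=19: candidate gives 4557215, actual u_19 = 4557215 ✓
n=20: candidate gives 14137850, actual u_20 = 14137850 ✓
n=21: candidate gives 28954572, actual u_21 = 28954572 ✓
n=22: candidate gives 33626249, actual u_22 = 33626249 ✓
n=23: candidate gives -27932314, actual u_23 = -27932314 ✓
n=24: candidate gives -284998383, actual u_24 = -284998383 ✓

yes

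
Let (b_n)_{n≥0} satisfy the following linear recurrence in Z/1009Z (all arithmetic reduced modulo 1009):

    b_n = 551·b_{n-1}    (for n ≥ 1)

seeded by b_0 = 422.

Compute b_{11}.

b_1 = 551·422 = 452
b_2 = 551·452 = 838
b_3 = 551·838 = 625
b_4 = 551·625 = 306
b_5 = 551·306 = 103
b_6 = 551·103 = 249
b_7 = 551·249 = 984
b_8 = 551·984 = 351
b_9 = 551·351 = 682
b_10 = 551·682 = 434
b_11 = 551·434 = 1

1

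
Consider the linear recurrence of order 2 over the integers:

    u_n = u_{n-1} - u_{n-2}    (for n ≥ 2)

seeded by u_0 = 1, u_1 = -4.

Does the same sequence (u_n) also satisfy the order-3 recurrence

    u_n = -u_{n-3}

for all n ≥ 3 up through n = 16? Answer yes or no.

Terms u_0..u_16: 1, -4, -5, -1, 4, 5, 1, -4, -5, -1, 4, 5, 1, -4, -5, -1, 4
n=3: candidate gives -1, actual u_3 = -1 ✓
n=4: candidate gives 4, actual u_4 = 4 ✓
n=5: candidate gives 5, actual u_5 = 5 ✓
n=6: candidate gives 1, actual u_6 = 1 ✓
n=7: candidate gives -4, actual u_7 = -4 ✓
n=8: candidate gives -5, actual u_8 = -5 ✓
n=9: candidate gives -1, actual u_9 = -1 ✓
n=10: candidate gives 4, actual u_10 = 4 ✓
n=11: candidate gives 5, actual u_11 = 5 ✓
n=12: candidate gives 1, actual u_12 = 1 ✓
n=13: candidate gives -4, actual u_13 = -4 ✓
n=14: candidate gives -5, actual u_14 = -5 ✓
n=15: candidate gives -1, actual u_15 = -1 ✓
n=16: candidate gives 4, actual u_16 = 4 ✓

yes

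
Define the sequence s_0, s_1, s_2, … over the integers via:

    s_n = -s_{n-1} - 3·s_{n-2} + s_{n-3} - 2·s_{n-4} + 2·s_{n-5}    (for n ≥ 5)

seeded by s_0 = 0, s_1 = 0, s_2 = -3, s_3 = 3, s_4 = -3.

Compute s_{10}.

-45

s_5 = -1·-3 + -3·3 + 1·-3 + -2·0 + 2·0 = -9
s_6 = -1·-9 + -3·-3 + 1·3 + -2·-3 + 2·0 = 27
s_7 = -1·27 + -3·-9 + 1·-3 + -2·3 + 2·-3 = -15
s_8 = -1·-15 + -3·27 + 1·-9 + -2·-3 + 2·3 = -63
s_9 = -1·-63 + -3·-15 + 1·27 + -2·-9 + 2·-3 = 147
s_10 = -1·147 + -3·-63 + 1·-15 + -2·27 + 2·-9 = -45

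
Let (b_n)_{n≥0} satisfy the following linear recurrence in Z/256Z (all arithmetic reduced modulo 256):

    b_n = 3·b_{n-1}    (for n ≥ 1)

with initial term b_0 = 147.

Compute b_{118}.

219

b_1 = 3·147 = 185
b_2 = 3·185 = 43
b_3 = 3·43 = 129
b_4 = 3·129 = 131
b_5 = 3·131 = 137
b_6 = 3·137 = 155
b_7 = 3·155 = 209
b_8 = 3·209 = 115
b_9 = 3·115 = 89
b_10 = 3·89 = 11
b_11 = 3·11 = 33
b_12 = 3·33 = 99
b_13 = 3·99 = 41
b_14 = 3·41 = 123
b_15 = 3·123 = 113
b_16 = 3·113 = 83
b_17 = 3·83 = 249
b_18 = 3·249 = 235
b_19 = 3·235 = 193
b_20 = 3·193 = 67
b_21 = 3·67 = 201
b_22 = 3·201 = 91
b_23 = 3·91 = 17
b_24 = 3·17 = 51
b_25 = 3·51 = 153
b_26 = 3·153 = 203
b_27 = 3·203 = 97
b_28 = 3·97 = 35
b_29 = 3·35 = 105
b_30 = 3·105 = 59
b_31 = 3·59 = 177
b_32 = 3·177 = 19
b_33 = 3·19 = 57
b_34 = 3·57 = 171
b_35 = 3·171 = 1
b_36 = 3·1 = 3
b_37 = 3·3 = 9
b_38 = 3·9 = 27
b_39 = 3·27 = 81
b_40 = 3·81 = 243
b_41 = 3·243 = 217
b_42 = 3·217 = 139
b_43 = 3·139 = 161
b_44 = 3·161 = 227
b_45 = 3·227 = 169
b_46 = 3·169 = 251
b_47 = 3·251 = 241
b_48 = 3·241 = 211
b_49 = 3·211 = 121
b_50 = 3·121 = 107
b_51 = 3·107 = 65
b_52 = 3·65 = 195
b_53 = 3·195 = 73
b_54 = 3·73 = 219
b_55 = 3·219 = 145
b_56 = 3·145 = 179
b_57 = 3·179 = 25
b_58 = 3·25 = 75
b_59 = 3·75 = 225
b_60 = 3·225 = 163
b_61 = 3·163 = 233
b_62 = 3·233 = 187
b_63 = 3·187 = 49
b_64 = 3·49 = 147
b_65 = 3·147 = 185
b_66 = 3·185 = 43
b_67 = 3·43 = 129
b_68 = 3·129 = 131
b_69 = 3·131 = 137
b_70 = 3·137 = 155
b_71 = 3·155 = 209
b_72 = 3·209 = 115
b_73 = 3·115 = 89
b_74 = 3·89 = 11
b_75 = 3·11 = 33
b_76 = 3·33 = 99
b_77 = 3·99 = 41
b_78 = 3·41 = 123
b_79 = 3·123 = 113
b_80 = 3·113 = 83
b_81 = 3·83 = 249
b_82 = 3·249 = 235
b_83 = 3·235 = 193
b_84 = 3·193 = 67
b_85 = 3·67 = 201
b_86 = 3·201 = 91
b_87 = 3·91 = 17
b_88 = 3·17 = 51
b_89 = 3·51 = 153
b_90 = 3·153 = 203
b_91 = 3·203 = 97
b_92 = 3·97 = 35
b_93 = 3·35 = 105
b_94 = 3·105 = 59
b_95 = 3·59 = 177
b_96 = 3·177 = 19
b_97 = 3·19 = 57
b_98 = 3·57 = 171
b_99 = 3·171 = 1
b_100 = 3·1 = 3
b_101 = 3·3 = 9
b_102 = 3·9 = 27
b_103 = 3·27 = 81
b_104 = 3·81 = 243
b_105 = 3·243 = 217
b_106 = 3·217 = 139
b_107 = 3·139 = 161
b_108 = 3·161 = 227
b_109 = 3·227 = 169
b_110 = 3·169 = 251
b_111 = 3·251 = 241
b_112 = 3·241 = 211
b_113 = 3·211 = 121
b_114 = 3·121 = 107
b_115 = 3·107 = 65
b_116 = 3·65 = 195
b_117 = 3·195 = 73
b_118 = 3·73 = 219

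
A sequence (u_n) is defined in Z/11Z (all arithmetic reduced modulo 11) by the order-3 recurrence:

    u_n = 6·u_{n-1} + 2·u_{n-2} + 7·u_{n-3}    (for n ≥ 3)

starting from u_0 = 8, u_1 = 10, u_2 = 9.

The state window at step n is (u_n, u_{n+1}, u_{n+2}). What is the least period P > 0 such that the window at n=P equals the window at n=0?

1330

n=0: window = (8, 10, 9)
n=1: window = (10, 9, 9)
n=2: window = (9, 9, 10)
n=3: window = (9, 10, 9)
n=4: window = (10, 9, 5)
n=5: window = (9, 5, 8)
n=6: window = (5, 8, 0)
n=7: window = (8, 0, 7)
n=8: window = (0, 7, 10)
n=9: window = (7, 10, 8)
n=10: window = (10, 8, 7)
n=11: window = (8, 7, 7)
n=12: window = (7, 7, 2)
n=13: window = (7, 2, 9)
n=14: window = (2, 9, 8)
n=15: window = (9, 8, 3)
n=16: window = (8, 3, 9)
n=17: window = (3, 9, 6)
n=18: window = (9, 6, 9)
n=19: window = (6, 9, 8)
n=20: window = (9, 8, 9)
n=21: window = (8, 9, 1)
n=22: window = (9, 1, 3)
n=23: window = (1, 3, 6)
n=24: window = (3, 6, 5)
n=25: window = (6, 5, 8)
n=26: window = (5, 8, 1)
n=27: window = (8, 1, 2)
n=28: window = (1, 2, 4)
n=29: window = (2, 4, 2)
n=30: window = (4, 2, 1)
n=31: window = (2, 1, 5)
n=32: window = (1, 5, 2)
n=33: window = (5, 2, 7)
n=34: window = (2, 7, 4)
n=35: window = (7, 4, 8)
n=36: window = (4, 8, 6)
n=37: window = (8, 6, 3)
n=38: window = (6, 3, 9)
n=39: window = (3, 9, 3)
n=40: window = (9, 3, 2)
…
n=1328: window = (0, 3, 8)
n=1329: window = (3, 8, 10)
n=1330: window = (8, 10, 9)
window at n=1330 equals window at n=0 → period = 1330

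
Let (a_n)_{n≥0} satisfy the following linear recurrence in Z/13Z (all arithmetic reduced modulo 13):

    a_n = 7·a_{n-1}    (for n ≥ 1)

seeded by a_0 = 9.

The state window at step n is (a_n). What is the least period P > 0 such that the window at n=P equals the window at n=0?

12

n=0: window = (9)
n=1: window = (11)
n=2: window = (12)
n=3: window = (6)
n=4: window = (3)
n=5: window = (8)
n=6: window = (4)
n=7: window = (2)
n=8: window = (1)
n=9: window = (7)
n=10: window = (10)
n=11: window = (5)
n=12: window = (9)
window at n=12 equals window at n=0 → period = 12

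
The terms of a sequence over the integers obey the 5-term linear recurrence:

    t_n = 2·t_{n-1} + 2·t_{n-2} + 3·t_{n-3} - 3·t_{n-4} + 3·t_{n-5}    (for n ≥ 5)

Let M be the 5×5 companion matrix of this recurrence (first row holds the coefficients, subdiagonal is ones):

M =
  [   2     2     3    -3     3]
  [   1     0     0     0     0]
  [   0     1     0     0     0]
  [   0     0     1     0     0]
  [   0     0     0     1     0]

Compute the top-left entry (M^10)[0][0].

(M^10)[0][0] is the top entry after applying M 10 times to the unit state (1, 0, 0, 0, 0). Equivalently it is h_{14} for the auxiliary sequence (h_n) obeying the same recurrence with h_4 = 1 and h_i = 0 for 0 ≤ i < 4:
h_5 = 2·1 + 2·0 + 3·0 + -3·0 + 3·0 = 2
h_6 = 2·2 + 2·1 + 3·0 + -3·0 + 3·0 = 6
h_7 = 2·6 + 2·2 + 3·1 + -3·0 + 3·0 = 19
h_8 = 2·19 + 2·6 + 3·2 + -3·1 + 3·0 = 53
h_9 = 2·53 + 2·19 + 3·6 + -3·2 + 3·1 = 159
h_10 = 2·159 + 2·53 + 3·19 + -3·6 + 3·2 = 469
h_11 = 2·469 + 2·159 + 3·53 + -3·19 + 3·6 = 1376
h_12 = 2·1376 + 2·469 + 3·159 + -3·53 + 3·19 = 4065
h_13 = 2·4065 + 2·1376 + 3·469 + -3·159 + 3·53 = 11971
h_14 = 2·11971 + 2·4065 + 3·1376 + -3·469 + 3·159 = 35270

35270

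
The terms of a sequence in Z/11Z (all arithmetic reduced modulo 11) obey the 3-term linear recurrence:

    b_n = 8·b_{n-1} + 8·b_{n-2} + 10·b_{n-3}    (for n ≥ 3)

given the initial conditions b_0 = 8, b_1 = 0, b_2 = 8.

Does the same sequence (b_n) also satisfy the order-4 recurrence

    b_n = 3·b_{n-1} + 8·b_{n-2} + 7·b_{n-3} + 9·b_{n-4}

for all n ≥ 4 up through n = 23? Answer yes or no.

Terms b_0..b_23: 8, 0, 8, 1, 6, 4, 2, 9, 7, 5, 10, 3, 0, 3, 10, 5, 7, 9, 2, 4, 6, 1, 8, 0
n=4: candidate gives 7, actual b_4 = 6 ✗

no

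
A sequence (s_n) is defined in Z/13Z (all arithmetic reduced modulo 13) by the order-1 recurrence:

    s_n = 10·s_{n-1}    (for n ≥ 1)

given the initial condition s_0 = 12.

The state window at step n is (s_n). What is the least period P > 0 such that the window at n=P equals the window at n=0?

n=0: window = (12)
n=1: window = (3)
n=2: window = (4)
n=3: window = (1)
n=4: window = (10)
n=5: window = (9)
n=6: window = (12)
window at n=6 equals window at n=0 → period = 6

6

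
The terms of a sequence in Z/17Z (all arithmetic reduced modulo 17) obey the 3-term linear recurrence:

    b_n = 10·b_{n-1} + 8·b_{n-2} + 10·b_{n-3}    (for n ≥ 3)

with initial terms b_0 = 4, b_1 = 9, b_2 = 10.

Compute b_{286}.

b_3 = 10·10 + 8·9 + 10·4 = 8
b_4 = 10·8 + 8·10 + 10·9 = 12
b_5 = 10·12 + 8·8 + 10·10 = 12
b_6 = 10·12 + 8·12 + 10·8 = 7
b_7 = 10·7 + 8·12 + 10·12 = 14
b_8 = 10·14 + 8·7 + 10·12 = 10
Continuing the recurrence:
  b_9 = 10;  b_10 = 14;  b_11 = 14;  b_12 = 12;  b_13 = 15;  b_14 = 12
  b_15 = 3;  b_16 = 4;  b_17 = 14;  b_18 = 15;  b_19 = 13;  b_20 = 16
  b_21 = 6;  b_22 = 12;  b_23 = 5;  b_24 = 2;  b_25 = 10;  b_26 = 13
  b_27 = 9;  b_28 = 5;  b_29 = 14;  b_30 = 15;  b_31 = 6;  b_32 = 14
  b_33 = 15;  b_34 = 16;  b_35 = 12;  b_36 = 7;  b_37 = 3;  b_38 = 2
  b_39 = 12;  b_40 = 13;  b_41 = 8;  b_42 = 15;  b_43 = 4;  b_44 = 2
  b_45 = 15;  b_46 = 2;  b_47 = 7;  b_48 = 15;  b_49 = 5;  b_50 = 2
  b_51 = 6;  b_52 = 7;  b_53 = 2;  b_54 = 0;  b_55 = 1;  b_56 = 13
  b_57 = 2;  b_58 = 15;  b_59 = 7;  b_60 = 6;  b_61 = 11;  b_62 = 7
  b_63 = 14;  b_64 = 0;  b_65 = 12;  b_66 = 5;  b_67 = 10;  b_68 = 5
  b_69 = 10;  b_70 = 2;  b_71 = 14;  b_72 = 1;  b_73 = 6;  b_74 = 4
  b_75 = 13;  b_76 = 1;  b_77 = 1;  b_78 = 12;  b_79 = 2;  b_80 = 7
  b_81 = 2;  b_82 = 11;  b_83 = 9;  b_84 = 11;  b_85 = 3;  b_86 = 4
  b_87 = 4;  b_88 = 0;  b_89 = 4;  b_90 = 12;  b_91 = 16;  b_92 = 7
  b_93 = 12;  b_94 = 13;  b_95 = 7;  b_96 = 5;  b_97 = 15;  b_98 = 5
  b_99 = 16;  b_100 = 10;  b_101 = 6;  b_102 = 11;  b_103 = 3;  b_104 = 8
  b_105 = 10;  b_106 = 7;  b_107 = 9;  b_108 = 8;  b_109 = 1;  b_110 = 11
  b_111 = 11;  b_112 = 4;  b_113 = 0;  b_114 = 6;  b_115 = 15;  b_116 = 11
  b_117 = 1;  b_118 = 10;  b_119 = 14;  b_120 = 9;  b_121 = 13;  b_122 = 2
  b_123 = 10;  b_124 = 8;  b_125 = 10;  b_126 = 9;  b_127 = 12;  b_128 = 3
  b_129 = 12;  b_130 = 9;  b_131 = 12;  b_132 = 6;  b_133 = 8;  b_134 = 10
  b_135 = 3;  b_136 = 3;  b_137 = 1;  b_138 = 13;  b_139 = 15;  b_140 = 9
  b_141 = 0;  b_142 = 1;  b_143 = 15;  b_144 = 5;  b_145 = 10;  b_146 = 1
  b_147 = 4;  b_148 = 12;  b_149 = 9;  b_150 = 5;  b_151 = 4;  b_152 = 0
  b_153 = 14;  b_154 = 10;  b_155 = 8;  b_156 = 11;  b_157 = 2;  b_158 = 1
  b_159 = 0;  b_160 = 11;  b_161 = 1;  b_162 = 13;  b_163 = 10;  b_164 = 10
  b_165 = 4;  b_166 = 16;  b_167 = 3;  b_168 = 11;  b_169 = 5;  b_170 = 15
  b_171 = 11;  b_172 = 8;  b_173 = 12;  b_174 = 5;  b_175 = 5;  b_176 = 6
  b_177 = 14;  b_178 = 0;  b_179 = 2;  b_180 = 7;  b_181 = 1;  b_182 = 1
  b_183 = 3;  b_184 = 14;  b_185 = 4;  b_186 = 12;  b_187 = 3;  b_188 = 13
  b_189 = 2;  b_190 = 1;  b_191 = 3;  b_192 = 7;  b_193 = 2;  b_194 = 4
  b_195 = 7;  b_196 = 3;  b_197 = 7;  b_198 = 11;  b_199 = 9;  b_200 = 10
  b_201 = 10;  b_202 = 15;  b_203 = 7;  b_204 = 1;  b_205 = 12;  b_206 = 11
  b_207 = 12;  b_208 = 5;  b_209 = 1;  b_210 = 0;  b_211 = 7;  b_212 = 12
  b_213 = 6;  b_214 = 5;  b_215 = 14;  b_216 = 2;  b_217 = 12;  b_218 = 4
  b_219 = 3;  b_220 = 12;  b_221 = 14;  b_222 = 11;  b_223 = 2;  b_224 = 10
  b_225 = 5;  b_226 = 14;  b_227 = 8;  b_228 = 4;  b_229 = 6;  b_230 = 2
  b_231 = 6;  b_232 = 0;  b_233 = 0;  b_234 = 9;  b_235 = 5;  b_236 = 3
  b_237 = 7;  b_238 = 8;  b_239 = 13;  b_240 = 9;  b_241 = 2;  b_242 = 1
  b_243 = 14;  b_244 = 15;  b_245 = 0;  b_246 = 5;  b_247 = 13;  b_248 = 0
  b_249 = 1;  b_250 = 4;  b_251 = 14;  b_252 = 12;  b_253 = 0;  b_254 = 15
  b_255 = 15;  b_256 = 15;  b_257 = 12;  b_258 = 16;  b_259 = 15;  b_260 = 7
  b_261 = 10;  b_262 = 0;  b_263 = 14;  b_264 = 2;  b_265 = 13;  b_266 = 14
  b_267 = 9;  b_268 = 9;  b_269 = 13;  b_270 = 3;  b_271 = 3;  b_272 = 14
  b_273 = 7;  b_274 = 8;  b_275 = 4;  b_276 = 4;  b_277 = 16;  b_278 = 11
  b_279 = 6;  b_280 = 2;  b_281 = 8;  b_282 = 3;  b_283 = 12;  b_284 = 3
b_285 = 10·3 + 8·12 + 10·3 = 3
b_286 = 10·3 + 8·3 + 10·12 = 4

4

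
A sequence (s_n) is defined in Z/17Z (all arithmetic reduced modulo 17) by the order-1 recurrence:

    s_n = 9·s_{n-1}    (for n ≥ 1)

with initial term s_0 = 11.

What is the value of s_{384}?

s_1 = 9·11 = 14
s_2 = 9·14 = 7
s_3 = 9·7 = 12
s_4 = 9·12 = 6
s_5 = 9·6 = 3
s_6 = 9·3 = 10
s_7 = 9·10 = 5
s_8 = 9·5 = 11
(s_8) = (11) = (s_0), so the sequence has period 8.
384 ≡ 0 (mod 8), hence s_384 = s_0 = 11.

11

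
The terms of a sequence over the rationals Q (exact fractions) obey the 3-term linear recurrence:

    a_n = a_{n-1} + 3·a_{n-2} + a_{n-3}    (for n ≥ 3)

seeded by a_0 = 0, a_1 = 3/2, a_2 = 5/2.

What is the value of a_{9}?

a_3 = 1·5/2 + 3·3/2 + 1·0 = 7
a_4 = 1·7 + 3·5/2 + 1·3/2 = 16
a_5 = 1·16 + 3·7 + 1·5/2 = 79/2
a_6 = 1·79/2 + 3·16 + 1·7 = 189/2
a_7 = 1·189/2 + 3·79/2 + 1·16 = 229
a_8 = 1·229 + 3·189/2 + 1·79/2 = 552
a_9 = 1·552 + 3·229 + 1·189/2 = 2667/2

2667/2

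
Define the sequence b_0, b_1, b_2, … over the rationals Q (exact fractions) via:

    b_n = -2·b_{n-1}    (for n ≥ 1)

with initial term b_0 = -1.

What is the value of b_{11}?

b_1 = -2·-1 = 2
b_2 = -2·2 = -4
b_3 = -2·-4 = 8
b_4 = -2·8 = -16
b_5 = -2·-16 = 32
b_6 = -2·32 = -64
b_7 = -2·-64 = 128
b_8 = -2·128 = -256
b_9 = -2·-256 = 512
b_10 = -2·512 = -1024
b_11 = -2·-1024 = 2048

2048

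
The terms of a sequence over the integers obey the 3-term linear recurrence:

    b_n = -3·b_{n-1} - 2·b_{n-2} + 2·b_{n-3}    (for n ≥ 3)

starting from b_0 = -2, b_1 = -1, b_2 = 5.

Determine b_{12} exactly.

-7973

b_3 = -3·5 + -2·-1 + 2·-2 = -17
b_4 = -3·-17 + -2·5 + 2·-1 = 39
b_5 = -3·39 + -2·-17 + 2·5 = -73
b_6 = -3·-73 + -2·39 + 2·-17 = 107
b_7 = -3·107 + -2·-73 + 2·39 = -97
b_8 = -3·-97 + -2·107 + 2·-73 = -69
b_9 = -3·-69 + -2·-97 + 2·107 = 615
b_10 = -3·615 + -2·-69 + 2·-97 = -1901
b_11 = -3·-1901 + -2·615 + 2·-69 = 4335
b_12 = -3·4335 + -2·-1901 + 2·615 = -7973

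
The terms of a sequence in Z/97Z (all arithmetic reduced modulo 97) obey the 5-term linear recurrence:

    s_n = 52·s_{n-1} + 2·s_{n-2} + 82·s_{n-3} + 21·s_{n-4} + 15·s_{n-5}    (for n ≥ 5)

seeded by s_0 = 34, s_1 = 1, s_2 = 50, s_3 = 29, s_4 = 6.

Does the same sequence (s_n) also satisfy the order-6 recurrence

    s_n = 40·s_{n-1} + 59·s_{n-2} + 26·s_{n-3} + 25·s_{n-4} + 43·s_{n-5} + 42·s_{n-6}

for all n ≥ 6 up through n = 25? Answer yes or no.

Terms s_0..s_25: 34, 1, 50, 29, 6, 54, 55, 66, 92, 77, 22, 92, 96, 83, 89, 87, 63, 60, 11, 96, 49, 27, 29, 1, 40, 39
n=6: candidate gives 72, actual s_6 = 55 ✗

no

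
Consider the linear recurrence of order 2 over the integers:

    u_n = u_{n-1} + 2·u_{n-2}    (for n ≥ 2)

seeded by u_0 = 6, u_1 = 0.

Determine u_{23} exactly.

u_2 = 1·0 + 2·6 = 12
u_3 = 1·12 + 2·0 = 12
u_4 = 1·12 + 2·12 = 36
u_5 = 1·36 + 2·12 = 60
u_6 = 1·60 + 2·36 = 132
u_7 = 1·132 + 2·60 = 252
u_8 = 1·252 + 2·132 = 516
u_9 = 1·516 + 2·252 = 1020
u_10 = 1·1020 + 2·516 = 2052
u_11 = 1·2052 + 2·1020 = 4092
u_12 = 1·4092 + 2·2052 = 8196
u_13 = 1·8196 + 2·4092 = 16380
u_14 = 1·16380 + 2·8196 = 32772
u_15 = 1·32772 + 2·16380 = 65532
u_16 = 1·65532 + 2·32772 = 131076
u_17 = 1·131076 + 2·65532 = 262140
u_18 = 1·262140 + 2·131076 = 524292
u_19 = 1·524292 + 2·262140 = 1048572
u_20 = 1·1048572 + 2·524292 = 2097156
u_21 = 1·2097156 + 2·1048572 = 4194300
u_22 = 1·4194300 + 2·2097156 = 8388612
u_23 = 1·8388612 + 2·4194300 = 16777212

16777212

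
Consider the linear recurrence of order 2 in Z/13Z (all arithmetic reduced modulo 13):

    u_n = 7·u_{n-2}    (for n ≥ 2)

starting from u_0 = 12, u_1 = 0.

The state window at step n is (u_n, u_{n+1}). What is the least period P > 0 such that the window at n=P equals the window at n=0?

n=0: window = (12, 0)
n=1: window = (0, 6)
n=2: window = (6, 0)
n=3: window = (0, 3)
n=4: window = (3, 0)
n=5: window = (0, 8)
n=6: window = (8, 0)
n=7: window = (0, 4)
n=8: window = (4, 0)
n=9: window = (0, 2)
n=10: window = (2, 0)
n=11: window = (0, 1)
n=12: window = (1, 0)
n=13: window = (0, 7)
n=14: window = (7, 0)
n=15: window = (0, 10)
n=16: window = (10, 0)
n=17: window = (0, 5)
n=18: window = (5, 0)
n=19: window = (0, 9)
n=20: window = (9, 0)
n=21: window = (0, 11)
n=22: window = (11, 0)
n=23: window = (0, 12)
n=24: window = (12, 0)
window at n=24 equals window at n=0 → period = 24

24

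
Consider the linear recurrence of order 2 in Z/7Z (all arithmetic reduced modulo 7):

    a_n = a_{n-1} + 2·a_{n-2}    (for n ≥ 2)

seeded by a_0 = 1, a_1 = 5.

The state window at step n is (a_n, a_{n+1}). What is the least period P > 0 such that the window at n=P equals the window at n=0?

6

n=0: window = (1, 5)
n=1: window = (5, 0)
n=2: window = (0, 3)
n=3: window = (3, 3)
n=4: window = (3, 2)
n=5: window = (2, 1)
n=6: window = (1, 5)
window at n=6 equals window at n=0 → period = 6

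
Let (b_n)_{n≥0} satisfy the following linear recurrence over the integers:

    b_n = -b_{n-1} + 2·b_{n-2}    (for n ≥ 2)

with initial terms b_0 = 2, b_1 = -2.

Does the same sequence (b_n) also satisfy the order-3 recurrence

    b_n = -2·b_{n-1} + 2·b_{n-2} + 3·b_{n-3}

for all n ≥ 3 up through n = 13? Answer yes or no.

no

Terms b_0..b_13: 2, -2, 6, -10, 22, -42, 86, -170, 342, -682, 1366, -2730, 5462, -10922
n=3: candidate gives -10, actual b_3 = -10 ✓
n=4: candidate gives 26, actual b_4 = 22 ✗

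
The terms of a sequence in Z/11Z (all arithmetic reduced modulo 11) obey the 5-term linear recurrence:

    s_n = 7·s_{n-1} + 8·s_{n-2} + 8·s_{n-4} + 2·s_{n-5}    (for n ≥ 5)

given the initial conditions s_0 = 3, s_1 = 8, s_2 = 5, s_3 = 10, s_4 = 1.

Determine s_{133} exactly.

s_5 = 7·1 + 8·10 + 0·5 + 8·8 + 2·3 = 3
s_6 = 7·3 + 8·1 + 0·10 + 8·5 + 2·8 = 8
s_7 = 7·8 + 8·3 + 0·1 + 8·10 + 2·5 = 5
s_8 = 7·5 + 8·8 + 0·3 + 8·1 + 2·10 = 6
s_9 = 7·6 + 8·5 + 0·8 + 8·3 + 2·1 = 9
s_10 = 7·9 + 8·6 + 0·5 + 8·8 + 2·3 = 5
Continuing the recurrence:
  s_11 = 9;  s_12 = 7;  s_13 = 7;  s_14 = 9;  s_15 = 3;  s_16 = 2
  s_17 = 9;  s_18 = 0;  s_19 = 4;  s_20 = 6;  s_21 = 7;  s_22 = 5
  s_23 = 2;  s_24 = 0;  s_25 = 7;  s_26 = 4;  s_27 = 0;  s_28 = 3
  s_29 = 0;  s_30 = 4;  s_31 = 3;  s_32 = 0;  s_33 = 8;  s_34 = 0
  s_35 = 8;  s_36 = 7;  s_37 = 1;  s_38 = 2;  s_39 = 9;  s_40 = 8
  s_41 = 7;  s_42 = 10;  s_43 = 4;  s_44 = 3;  s_45 = 4;  s_46 = 3
  s_47 = 6;  s_48 = 10;  s_49 = 2;  s_50 = 5;  s_51 = 6;  s_52 = 9
  s_53 = 4;  s_54 = 1;  s_55 = 9;  s_56 = 1;  s_57 = 8;  s_58 = 3
  s_59 = 5;  s_60 = 8;  s_61 = 8;  s_62 = 6;  s_63 = 9;  s_64 = 9
  s_65 = 6;  s_66 = 2;  s_67 = 3;  s_68 = 6;  s_69 = 0;  s_70 = 10
  s_71 = 10;  s_72 = 6;  s_73 = 2;  s_74 = 10;  s_75 = 10;  s_76 = 9
  s_77 = 6;  s_78 = 0;  s_79 = 5;  s_80 = 6;  s_81 = 5;  s_82 = 7
  s_83 = 8;  s_84 = 5;  s_85 = 8;  s_86 = 8;  s_87 = 0;  s_88 = 10
  s_89 = 1;  s_90 = 2;  s_91 = 5;  s_92 = 10;  s_93 = 6;  s_94 = 8
  s_95 = 5;  s_96 = 2;  s_97 = 1;  s_98 = 0;  s_99 = 9;  s_100 = 1
  s_101 = 3;  s_102 = 9;  s_103 = 5;  s_104 = 1;  s_105 = 7;  s_106 = 3
  s_107 = 3;  s_108 = 8;  s_109 = 6;  s_110 = 1;  s_111 = 8;  s_112 = 2
  s_113 = 10;  s_114 = 7;  s_115 = 8;  s_116 = 1;  s_117 = 1;  s_118 = 3
  s_119 = 8;  s_120 = 5;  s_121 = 10;  s_122 = 4;  s_123 = 2;  s_124 = 3
  s_125 = 6;  s_126 = 8;  s_127 = 7;  s_128 = 9;  s_129 = 8;  s_130 = 6
  s_131 = 2
s_132 = 7·2 + 8·6 + 0·8 + 8·9 + 2·7 = 5
s_133 = 7·5 + 8·2 + 0·6 + 8·8 + 2·9 = 1

1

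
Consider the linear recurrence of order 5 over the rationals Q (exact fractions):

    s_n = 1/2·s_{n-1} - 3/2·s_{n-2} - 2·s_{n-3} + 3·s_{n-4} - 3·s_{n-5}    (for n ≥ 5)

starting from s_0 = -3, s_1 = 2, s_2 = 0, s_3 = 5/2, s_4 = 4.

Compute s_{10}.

s_5 = 1/2·4 + -3/2·5/2 + -2·0 + 3·2 + -3·-3 = 53/4
s_6 = 1/2·53/4 + -3/2·4 + -2·5/2 + 3·0 + -3·2 = -83/8
s_7 = 1/2·-83/8 + -3/2·53/4 + -2·4 + 3·5/2 + -3·0 = -409/16
s_8 = 1/2·-409/16 + -3/2·-83/8 + -2·53/4 + 3·4 + -3·5/2 = -615/32
s_9 = 1/2·-615/32 + -3/2·-409/16 + -2·-83/8 + 3·53/4 + -3·4 = 4943/64
s_10 = 1/2·4943/64 + -3/2·-615/32 + -2·-409/16 + 3·-83/8 + -3·53/4 = 6105/128

6105/128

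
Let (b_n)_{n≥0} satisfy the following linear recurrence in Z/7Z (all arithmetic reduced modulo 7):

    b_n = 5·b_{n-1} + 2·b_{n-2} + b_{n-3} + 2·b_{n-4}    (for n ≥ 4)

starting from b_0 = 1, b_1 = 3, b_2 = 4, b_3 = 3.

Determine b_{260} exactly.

b_4 = 5·3 + 2·4 + 1·3 + 2·1 = 0
b_5 = 5·0 + 2·3 + 1·4 + 2·3 = 2
b_6 = 5·2 + 2·0 + 1·3 + 2·4 = 0
b_7 = 5·0 + 2·2 + 1·0 + 2·3 = 3
b_8 = 5·3 + 2·0 + 1·2 + 2·0 = 3
b_9 = 5·3 + 2·3 + 1·0 + 2·2 = 4
Continuing the recurrence:
  b_10 = 1;  b_11 = 1;  b_12 = 3;  b_13 = 5;  b_14 = 6;  b_15 = 3
  b_16 = 3;  b_17 = 2;  b_18 = 3;  b_19 = 0;  b_20 = 0;  b_21 = 0
  b_22 = 6;  b_23 = 2;  b_24 = 1;  b_25 = 1;  b_26 = 0;  b_27 = 0
  b_28 = 3;  b_29 = 3;  b_30 = 0;  b_31 = 2;  b_32 = 5;  b_33 = 0
  b_34 = 5;  b_35 = 6;  b_36 = 1;  b_37 = 1;  b_38 = 2;  b_39 = 4
  b_40 = 6;  b_41 = 0;  b_42 = 6;  b_43 = 2;  b_44 = 6;  b_45 = 5
  b_46 = 2;  b_47 = 2;  b_48 = 3;  b_49 = 3;  b_50 = 6;  b_51 = 1
  b_52 = 5;  b_53 = 4;  b_54 = 1;  b_55 = 6;  b_56 = 4;  b_57 = 6
  b_58 = 4;  b_59 = 6;  b_60 = 3;  b_61 = 1;  b_62 = 4;  b_63 = 2
  b_64 = 4;  b_65 = 2;  b_66 = 0;  b_67 = 5;  b_68 = 0;  b_69 = 0
  b_70 = 5;  b_71 = 0;  b_72 = 3;  b_73 = 6;  b_74 = 4;  b_75 = 0
  b_76 = 6;  b_77 = 4;  b_78 = 5;  b_79 = 4;  b_80 = 4;  b_81 = 6
  b_82 = 3;  b_83 = 4;  b_84 = 5;  b_85 = 6;  b_86 = 1;  b_87 = 2
  b_88 = 0;  b_89 = 3;  b_90 = 5;  b_91 = 0;  b_92 = 6;  b_93 = 6
  b_94 = 3;  b_95 = 5;  b_96 = 0;  b_97 = 4;  b_98 = 3;  b_99 = 5
  b_100 = 0;  b_101 = 0;  b_102 = 4;  b_103 = 2;  b_104 = 4;  b_105 = 0
  b_106 = 4;  b_107 = 0;  b_108 = 2;  b_109 = 0;  b_110 = 5;  b_111 = 6
  b_112 = 2;  b_113 = 6;  b_114 = 1;  b_115 = 3;  b_116 = 6;  b_117 = 0
  b_118 = 3;  b_119 = 6;  b_120 = 6;  b_121 = 3;  b_122 = 4;  b_123 = 2
  b_124 = 5;  b_125 = 4;  b_126 = 5;  b_127 = 0;  b_128 = 3;  b_129 = 0
  b_130 = 2;  b_131 = 6;  b_132 = 5;  b_133 = 4;  b_134 = 5;  b_135 = 1
  b_136 = 1;  b_137 = 6;  b_138 = 1;  b_139 = 6;  b_140 = 5;  b_141 = 1
  b_142 = 2;  b_143 = 1;  b_144 = 6;  b_145 = 1;  b_146 = 1;  b_147 = 1
  b_148 = 6;  b_149 = 0;  b_150 = 1;  b_151 = 6;  b_152 = 2;  b_153 = 2
  b_154 = 1;  b_155 = 2;  b_156 = 4;  b_157 = 1;  b_158 = 3;  b_159 = 4
  b_160 = 0;  b_161 = 6;  b_162 = 5;  b_163 = 3;  b_164 = 3;  b_165 = 3
  b_166 = 6;  b_167 = 3;  b_168 = 1;  b_169 = 2;  b_170 = 6;  b_171 = 6
  b_172 = 4;  b_173 = 0;  b_174 = 5;  b_175 = 6;  b_176 = 6;  b_177 = 5
  b_178 = 4;  b_179 = 6;  b_180 = 6;  b_181 = 0;  b_182 = 5;  b_183 = 1
  b_184 = 6;  b_185 = 2;  b_186 = 5;  b_187 = 2;  b_188 = 6;  b_189 = 1
  b_190 = 1;  b_191 = 3;  b_192 = 2;  b_193 = 5;  b_194 = 6;  b_195 = 6
  b_196 = 2;  b_197 = 3;  b_198 = 2;  b_199 = 2;  b_200 = 0;  b_201 = 5
  b_202 = 3;  b_203 = 1;  b_204 = 2;  b_205 = 4;  b_206 = 3;  b_207 = 6
  b_208 = 2;  b_209 = 5;  b_210 = 6;  b_211 = 5;  b_212 = 4;  b_213 = 4
  b_214 = 3;  b_215 = 2;  b_216 = 0;  b_217 = 1;  b_218 = 6;  b_219 = 1
  b_220 = 4;  b_221 = 2;  b_222 = 3;  b_223 = 4;  b_224 = 1;  b_225 = 6
  b_226 = 0;  b_227 = 0;  b_228 = 1;  b_229 = 3;  b_230 = 3;  b_231 = 1
  b_232 = 2;  b_233 = 0;  b_234 = 4;  b_235 = 3;  b_236 = 6;  b_237 = 5
  b_238 = 6;  b_239 = 3;  b_240 = 2;  b_241 = 4;  b_242 = 4;  b_243 = 1
  b_244 = 0;  b_245 = 0;  b_246 = 2;  b_247 = 5;  b_248 = 1;  b_249 = 3
  b_250 = 5;  b_251 = 0;  b_252 = 1;  b_253 = 2;  b_254 = 1;  b_255 = 3
  b_256 = 0;  b_257 = 4;  b_258 = 4
b_259 = 5·4 + 2·4 + 1·0 + 2·3 = 6
b_260 = 5·6 + 2·4 + 1·4 + 2·0 = 0

0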